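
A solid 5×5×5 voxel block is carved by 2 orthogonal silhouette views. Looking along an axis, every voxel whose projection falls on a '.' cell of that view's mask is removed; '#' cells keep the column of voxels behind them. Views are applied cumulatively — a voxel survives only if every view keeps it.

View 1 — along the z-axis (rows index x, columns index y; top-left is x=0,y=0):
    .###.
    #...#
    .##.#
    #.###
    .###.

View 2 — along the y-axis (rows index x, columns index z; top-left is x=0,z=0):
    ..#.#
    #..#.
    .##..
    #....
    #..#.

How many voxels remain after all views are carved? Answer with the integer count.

full grid |V| = 125
after view 1 [z-axis, 15 of 25 cells solid] → remaining = 75
after view 2 [y-axis, 9 of 25 cells solid] → remaining = 26

26 voxels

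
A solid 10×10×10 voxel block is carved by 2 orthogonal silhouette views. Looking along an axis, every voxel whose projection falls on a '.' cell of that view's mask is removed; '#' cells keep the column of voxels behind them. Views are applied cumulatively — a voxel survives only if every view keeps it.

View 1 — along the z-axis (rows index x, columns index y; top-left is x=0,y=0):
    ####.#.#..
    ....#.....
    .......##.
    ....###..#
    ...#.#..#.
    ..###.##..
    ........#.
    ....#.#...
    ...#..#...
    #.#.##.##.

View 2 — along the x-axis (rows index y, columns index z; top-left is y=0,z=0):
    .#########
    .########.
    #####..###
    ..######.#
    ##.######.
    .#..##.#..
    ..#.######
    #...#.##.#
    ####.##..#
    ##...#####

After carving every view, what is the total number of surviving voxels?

full grid |V| = 1000
V1 z: intersect with XY mask (32 set) -- 320 left
V2 x: intersect with YZ mask (70 set) -- 217 left

217 voxels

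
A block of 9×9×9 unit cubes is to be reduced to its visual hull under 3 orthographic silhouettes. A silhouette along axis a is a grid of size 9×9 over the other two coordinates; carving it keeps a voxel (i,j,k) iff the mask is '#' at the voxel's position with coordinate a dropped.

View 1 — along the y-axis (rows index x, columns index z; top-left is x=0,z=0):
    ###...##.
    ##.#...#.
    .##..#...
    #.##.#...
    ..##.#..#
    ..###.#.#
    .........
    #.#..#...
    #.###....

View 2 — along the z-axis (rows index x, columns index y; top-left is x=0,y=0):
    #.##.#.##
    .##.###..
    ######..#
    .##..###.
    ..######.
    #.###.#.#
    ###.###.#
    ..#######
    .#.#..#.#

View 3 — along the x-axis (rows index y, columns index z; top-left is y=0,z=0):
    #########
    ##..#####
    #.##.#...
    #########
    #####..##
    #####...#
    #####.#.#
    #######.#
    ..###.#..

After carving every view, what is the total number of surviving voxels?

141 voxels

before carving: 729 voxels (9×9×9)
  1. axis=1 (XZ plane), |mask|=32  ⇒  voxels=288
  2. axis=2 (XY plane), |mask|=53  ⇒  voxels=182
  3. axis=0 (YZ plane), |mask|=61  ⇒  voxels=141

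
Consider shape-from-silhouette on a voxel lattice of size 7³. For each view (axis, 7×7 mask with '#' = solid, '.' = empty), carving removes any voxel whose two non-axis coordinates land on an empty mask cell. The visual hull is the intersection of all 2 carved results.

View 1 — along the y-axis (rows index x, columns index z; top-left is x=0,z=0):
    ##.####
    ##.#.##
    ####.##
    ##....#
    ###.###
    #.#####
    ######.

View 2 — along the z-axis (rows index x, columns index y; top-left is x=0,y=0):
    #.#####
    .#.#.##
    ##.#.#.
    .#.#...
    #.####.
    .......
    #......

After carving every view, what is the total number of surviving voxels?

voxel count = 122

full grid |V| = 343
after view 1 [y-axis, 38 of 49 cells solid] → remaining = 266
after view 2 [z-axis, 22 of 49 cells solid] → remaining = 122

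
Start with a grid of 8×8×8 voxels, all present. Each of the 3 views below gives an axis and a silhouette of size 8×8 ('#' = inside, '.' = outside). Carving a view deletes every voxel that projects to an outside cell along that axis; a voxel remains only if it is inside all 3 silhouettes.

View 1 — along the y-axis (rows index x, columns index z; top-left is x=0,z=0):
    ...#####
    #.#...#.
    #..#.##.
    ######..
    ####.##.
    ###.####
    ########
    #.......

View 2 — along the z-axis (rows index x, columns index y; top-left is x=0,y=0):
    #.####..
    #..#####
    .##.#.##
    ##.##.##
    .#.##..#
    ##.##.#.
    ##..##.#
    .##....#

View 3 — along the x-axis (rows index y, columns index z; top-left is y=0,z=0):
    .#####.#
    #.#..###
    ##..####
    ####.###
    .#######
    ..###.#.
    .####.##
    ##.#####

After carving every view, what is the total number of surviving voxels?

start: 8×8×8 = 512 voxels
step 1: project along y, AND mask (40/64) → |grid| = 320
step 2: project along z, AND mask (39/64) → |grid| = 201
step 3: project along x, AND mask (48/64) → |grid| = 153

voxel count = 153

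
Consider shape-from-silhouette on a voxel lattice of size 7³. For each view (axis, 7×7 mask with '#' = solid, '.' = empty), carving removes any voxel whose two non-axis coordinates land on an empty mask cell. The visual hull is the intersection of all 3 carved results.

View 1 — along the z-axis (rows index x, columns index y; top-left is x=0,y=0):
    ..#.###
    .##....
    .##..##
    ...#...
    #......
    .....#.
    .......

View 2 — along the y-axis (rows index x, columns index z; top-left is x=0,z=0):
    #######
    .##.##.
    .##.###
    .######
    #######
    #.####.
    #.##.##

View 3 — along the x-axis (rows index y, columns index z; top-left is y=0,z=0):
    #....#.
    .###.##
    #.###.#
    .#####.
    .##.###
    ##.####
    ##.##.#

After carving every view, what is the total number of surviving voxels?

remaining voxels: 51

full grid |V| = 343
V1 z: intersect with XY mask (13 set) -- 91 left
V2 y: intersect with XZ mask (39 set) -- 74 left
V3 x: intersect with YZ mask (33 set) -- 51 left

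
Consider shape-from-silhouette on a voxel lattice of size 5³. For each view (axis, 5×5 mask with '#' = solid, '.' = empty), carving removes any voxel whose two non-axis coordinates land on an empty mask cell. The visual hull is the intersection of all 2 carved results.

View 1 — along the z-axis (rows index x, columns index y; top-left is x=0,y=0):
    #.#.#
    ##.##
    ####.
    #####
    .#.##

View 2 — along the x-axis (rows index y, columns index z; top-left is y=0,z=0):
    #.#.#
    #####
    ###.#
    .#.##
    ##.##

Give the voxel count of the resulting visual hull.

72 voxels

initial block: 5^3 = 125
[1] z-view keeps 19 columns → grid now 95
[2] x-view keeps 19 columns → grid now 72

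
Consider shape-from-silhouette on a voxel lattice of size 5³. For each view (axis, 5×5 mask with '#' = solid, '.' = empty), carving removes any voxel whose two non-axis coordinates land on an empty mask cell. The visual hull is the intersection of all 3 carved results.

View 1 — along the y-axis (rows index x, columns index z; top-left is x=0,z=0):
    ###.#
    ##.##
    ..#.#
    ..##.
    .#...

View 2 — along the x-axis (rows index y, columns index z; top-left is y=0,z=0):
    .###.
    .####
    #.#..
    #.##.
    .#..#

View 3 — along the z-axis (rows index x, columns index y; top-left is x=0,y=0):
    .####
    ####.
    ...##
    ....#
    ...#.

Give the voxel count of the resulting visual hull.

19 voxels

full grid |V| = 125
after view 1 [y-axis, 13 of 25 cells solid] → remaining = 65
after view 2 [x-axis, 14 of 25 cells solid] → remaining = 37
after view 3 [z-axis, 12 of 25 cells solid] → remaining = 19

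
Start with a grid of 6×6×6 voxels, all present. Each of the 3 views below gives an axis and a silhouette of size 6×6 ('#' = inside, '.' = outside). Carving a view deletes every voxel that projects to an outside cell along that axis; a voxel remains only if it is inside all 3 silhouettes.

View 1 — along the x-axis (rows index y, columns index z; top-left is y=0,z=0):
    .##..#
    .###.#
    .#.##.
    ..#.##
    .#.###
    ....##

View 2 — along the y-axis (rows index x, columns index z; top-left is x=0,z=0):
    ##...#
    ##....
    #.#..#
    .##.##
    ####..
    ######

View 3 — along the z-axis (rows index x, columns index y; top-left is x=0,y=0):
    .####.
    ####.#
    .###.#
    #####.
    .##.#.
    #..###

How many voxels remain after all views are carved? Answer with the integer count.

remaining voxels: 47

initial block: 6^3 = 216
step 1: project along x, AND mask (19/36) → |grid| = 114
step 2: project along y, AND mask (22/36) → |grid| = 66
step 3: project along z, AND mask (25/36) → |grid| = 47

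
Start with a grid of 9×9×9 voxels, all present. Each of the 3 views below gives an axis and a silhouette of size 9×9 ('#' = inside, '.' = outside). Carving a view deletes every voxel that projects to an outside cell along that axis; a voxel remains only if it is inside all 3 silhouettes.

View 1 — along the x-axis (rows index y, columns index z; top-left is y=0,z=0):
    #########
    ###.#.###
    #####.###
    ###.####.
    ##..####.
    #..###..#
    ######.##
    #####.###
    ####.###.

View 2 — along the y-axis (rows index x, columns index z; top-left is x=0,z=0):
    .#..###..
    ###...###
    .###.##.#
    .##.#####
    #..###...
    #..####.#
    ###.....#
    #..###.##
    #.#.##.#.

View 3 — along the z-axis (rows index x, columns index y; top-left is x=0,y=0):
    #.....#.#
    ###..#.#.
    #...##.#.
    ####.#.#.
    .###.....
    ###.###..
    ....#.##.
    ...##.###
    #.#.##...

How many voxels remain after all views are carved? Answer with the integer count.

full grid |V| = 729
step 1: project along x, AND mask (65/81) → |grid| = 585
step 2: project along y, AND mask (48/81) → |grid| = 346
step 3: project along z, AND mask (39/81) → |grid| = 173

|visual hull| = 173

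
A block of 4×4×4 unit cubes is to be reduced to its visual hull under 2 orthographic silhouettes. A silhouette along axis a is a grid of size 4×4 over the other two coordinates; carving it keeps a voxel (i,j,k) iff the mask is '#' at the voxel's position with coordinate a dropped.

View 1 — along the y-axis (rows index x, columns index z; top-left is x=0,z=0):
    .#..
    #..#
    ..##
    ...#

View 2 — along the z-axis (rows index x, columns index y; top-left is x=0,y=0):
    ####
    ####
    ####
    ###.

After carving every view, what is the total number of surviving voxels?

start: 4×4×4 = 64 voxels
[1] y-view keeps 6 columns → grid now 24
[2] z-view keeps 15 columns → grid now 23

|visual hull| = 23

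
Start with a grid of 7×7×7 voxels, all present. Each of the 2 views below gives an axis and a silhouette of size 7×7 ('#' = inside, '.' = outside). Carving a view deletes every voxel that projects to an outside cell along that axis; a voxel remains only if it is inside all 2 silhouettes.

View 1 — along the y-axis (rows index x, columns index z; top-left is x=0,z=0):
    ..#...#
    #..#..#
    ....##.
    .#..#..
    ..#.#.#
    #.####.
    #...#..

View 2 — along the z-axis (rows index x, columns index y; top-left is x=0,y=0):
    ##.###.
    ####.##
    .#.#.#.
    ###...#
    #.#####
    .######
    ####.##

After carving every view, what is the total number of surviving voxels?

|visual hull| = 102

before carving: 343 voxels (7×7×7)
carve view 1 (along y, XZ-mask fill 19/49): 133 voxels remain
carve view 2 (along z, XY-mask fill 36/49): 102 voxels remain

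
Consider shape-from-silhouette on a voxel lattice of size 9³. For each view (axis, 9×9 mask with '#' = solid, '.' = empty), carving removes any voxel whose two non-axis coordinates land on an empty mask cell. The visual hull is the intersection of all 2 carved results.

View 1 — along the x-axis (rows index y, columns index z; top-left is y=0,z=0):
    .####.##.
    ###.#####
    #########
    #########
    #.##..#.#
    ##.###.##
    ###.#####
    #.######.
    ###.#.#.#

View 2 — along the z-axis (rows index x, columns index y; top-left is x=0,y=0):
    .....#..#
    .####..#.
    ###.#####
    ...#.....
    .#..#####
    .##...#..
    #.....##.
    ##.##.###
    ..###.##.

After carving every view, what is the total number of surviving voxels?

full grid |V| = 729
after view 1 [x-axis, 65 of 81 cells solid] → remaining = 585
after view 2 [z-axis, 40 of 81 cells solid] → remaining = 290

290 voxels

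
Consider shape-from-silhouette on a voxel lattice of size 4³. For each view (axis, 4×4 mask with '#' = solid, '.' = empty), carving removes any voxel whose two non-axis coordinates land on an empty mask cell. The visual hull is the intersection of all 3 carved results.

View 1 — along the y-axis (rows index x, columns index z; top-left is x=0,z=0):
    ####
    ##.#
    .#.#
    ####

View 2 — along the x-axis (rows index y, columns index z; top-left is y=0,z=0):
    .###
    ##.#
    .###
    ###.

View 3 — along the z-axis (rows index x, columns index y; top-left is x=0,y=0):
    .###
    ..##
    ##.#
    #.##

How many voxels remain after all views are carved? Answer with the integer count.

start: 4×4×4 = 64 voxels
V1 y: intersect with XZ mask (13 set) -- 52 left
V2 x: intersect with YZ mask (12 set) -- 40 left
V3 z: intersect with XY mask (11 set) -- 27 left

27 voxels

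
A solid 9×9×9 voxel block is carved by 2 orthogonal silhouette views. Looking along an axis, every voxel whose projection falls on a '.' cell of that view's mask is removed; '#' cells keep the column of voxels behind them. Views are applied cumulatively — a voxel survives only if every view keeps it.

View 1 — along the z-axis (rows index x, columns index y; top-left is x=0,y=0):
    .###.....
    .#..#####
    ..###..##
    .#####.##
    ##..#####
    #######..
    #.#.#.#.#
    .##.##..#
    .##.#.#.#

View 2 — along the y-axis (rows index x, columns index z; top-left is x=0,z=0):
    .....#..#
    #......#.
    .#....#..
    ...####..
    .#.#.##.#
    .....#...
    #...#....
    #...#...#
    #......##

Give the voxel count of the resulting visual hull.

138 voxels

start: 9×9×9 = 729 voxels
V1 z: intersect with XY mask (50 set) -- 450 left
V2 y: intersect with XZ mask (24 set) -- 138 left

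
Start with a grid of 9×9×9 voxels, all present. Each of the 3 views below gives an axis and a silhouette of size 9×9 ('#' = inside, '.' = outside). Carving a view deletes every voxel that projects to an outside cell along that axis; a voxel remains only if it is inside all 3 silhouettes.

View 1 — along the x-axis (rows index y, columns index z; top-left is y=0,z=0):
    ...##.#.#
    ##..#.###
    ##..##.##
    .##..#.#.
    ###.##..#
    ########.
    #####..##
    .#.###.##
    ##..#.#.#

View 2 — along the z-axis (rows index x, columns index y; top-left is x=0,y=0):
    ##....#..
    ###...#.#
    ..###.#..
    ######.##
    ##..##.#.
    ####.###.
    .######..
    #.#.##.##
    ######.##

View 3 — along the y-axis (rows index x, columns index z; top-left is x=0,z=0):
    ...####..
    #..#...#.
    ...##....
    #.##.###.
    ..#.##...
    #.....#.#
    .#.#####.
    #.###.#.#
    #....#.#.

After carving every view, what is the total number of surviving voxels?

129 voxels

before carving: 729 voxels (9×9×9)
after view 1 [x-axis, 52 of 81 cells solid] → remaining = 468
after view 2 [z-axis, 52 of 81 cells solid] → remaining = 301
after view 3 [y-axis, 36 of 81 cells solid] → remaining = 129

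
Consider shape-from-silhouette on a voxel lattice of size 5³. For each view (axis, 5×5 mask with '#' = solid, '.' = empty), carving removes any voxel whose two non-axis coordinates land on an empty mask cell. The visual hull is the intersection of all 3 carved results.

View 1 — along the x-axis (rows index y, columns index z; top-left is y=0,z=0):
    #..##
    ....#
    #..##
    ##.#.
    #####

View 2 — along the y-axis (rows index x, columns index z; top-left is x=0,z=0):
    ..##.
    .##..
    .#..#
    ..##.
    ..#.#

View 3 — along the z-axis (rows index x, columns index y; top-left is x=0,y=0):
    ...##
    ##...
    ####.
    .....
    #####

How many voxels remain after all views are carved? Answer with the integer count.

voxel count = 12

before carving: 125 voxels (5×5×5)
V1 x: intersect with YZ mask (15 set) -- 75 left
V2 y: intersect with XZ mask (10 set) -- 24 left
V3 z: intersect with XY mask (13 set) -- 12 left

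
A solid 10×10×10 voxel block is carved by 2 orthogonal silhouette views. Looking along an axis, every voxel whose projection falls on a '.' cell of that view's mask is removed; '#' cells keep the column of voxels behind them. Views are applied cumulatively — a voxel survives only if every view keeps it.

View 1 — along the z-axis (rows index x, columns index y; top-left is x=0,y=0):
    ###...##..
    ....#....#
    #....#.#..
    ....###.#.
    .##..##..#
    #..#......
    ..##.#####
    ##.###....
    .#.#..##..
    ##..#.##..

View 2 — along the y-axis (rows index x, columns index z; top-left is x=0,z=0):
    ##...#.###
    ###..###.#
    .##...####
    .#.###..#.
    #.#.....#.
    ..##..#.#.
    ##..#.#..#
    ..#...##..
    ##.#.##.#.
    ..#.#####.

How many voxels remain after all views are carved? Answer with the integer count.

start: 10×10×10 = 1000 voxels
carve view 1 (along z, XY-mask fill 42/100): 420 voxels remain
carve view 2 (along y, XZ-mask fill 51/100): 209 voxels remain

voxel count = 209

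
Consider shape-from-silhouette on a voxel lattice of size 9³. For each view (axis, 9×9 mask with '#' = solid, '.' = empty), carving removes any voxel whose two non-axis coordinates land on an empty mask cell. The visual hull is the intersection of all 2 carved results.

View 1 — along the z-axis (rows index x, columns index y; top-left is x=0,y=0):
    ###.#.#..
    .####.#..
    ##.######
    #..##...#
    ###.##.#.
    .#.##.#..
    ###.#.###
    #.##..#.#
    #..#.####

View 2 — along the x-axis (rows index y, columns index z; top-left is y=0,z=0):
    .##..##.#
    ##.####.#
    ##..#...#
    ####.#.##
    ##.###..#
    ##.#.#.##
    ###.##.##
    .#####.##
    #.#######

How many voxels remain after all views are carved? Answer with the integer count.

start: 9×9×9 = 729 voxels
[1] z-view keeps 50 columns → grid now 450
[2] x-view keeps 57 columns → grid now 316

316 voxels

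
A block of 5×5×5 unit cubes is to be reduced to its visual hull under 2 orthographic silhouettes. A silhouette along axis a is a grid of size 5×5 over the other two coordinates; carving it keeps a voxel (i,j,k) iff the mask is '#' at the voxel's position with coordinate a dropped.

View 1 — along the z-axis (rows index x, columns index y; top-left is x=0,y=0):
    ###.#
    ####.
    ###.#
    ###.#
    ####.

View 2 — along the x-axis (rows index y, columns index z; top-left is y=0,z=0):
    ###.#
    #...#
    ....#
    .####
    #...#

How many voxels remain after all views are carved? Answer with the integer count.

full grid |V| = 125
step 1: project along z, AND mask (20/25) → |grid| = 100
step 2: project along x, AND mask (13/25) → |grid| = 49

49 voxels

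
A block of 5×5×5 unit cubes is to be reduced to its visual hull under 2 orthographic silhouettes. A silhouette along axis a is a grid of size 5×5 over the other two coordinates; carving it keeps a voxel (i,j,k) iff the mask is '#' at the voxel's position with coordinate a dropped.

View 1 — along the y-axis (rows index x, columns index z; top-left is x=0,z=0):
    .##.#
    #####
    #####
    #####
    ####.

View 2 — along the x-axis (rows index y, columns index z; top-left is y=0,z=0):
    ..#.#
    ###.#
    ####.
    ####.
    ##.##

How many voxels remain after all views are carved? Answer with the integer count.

80 voxels

before carving: 125 voxels (5×5×5)
step 1: project along y, AND mask (22/25) → |grid| = 110
step 2: project along x, AND mask (18/25) → |grid| = 80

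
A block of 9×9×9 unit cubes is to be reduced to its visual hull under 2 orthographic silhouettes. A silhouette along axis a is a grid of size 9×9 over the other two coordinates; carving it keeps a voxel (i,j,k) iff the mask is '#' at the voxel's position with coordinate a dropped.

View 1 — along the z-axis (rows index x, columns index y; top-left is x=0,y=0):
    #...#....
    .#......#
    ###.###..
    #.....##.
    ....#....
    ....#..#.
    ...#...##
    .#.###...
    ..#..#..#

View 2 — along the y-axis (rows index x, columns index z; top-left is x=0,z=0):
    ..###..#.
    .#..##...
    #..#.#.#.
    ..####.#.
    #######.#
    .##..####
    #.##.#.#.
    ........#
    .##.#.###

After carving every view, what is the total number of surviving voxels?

110 voxels

full grid |V| = 729
[1] z-view keeps 26 columns → grid now 234
[2] y-view keeps 42 columns → grid now 110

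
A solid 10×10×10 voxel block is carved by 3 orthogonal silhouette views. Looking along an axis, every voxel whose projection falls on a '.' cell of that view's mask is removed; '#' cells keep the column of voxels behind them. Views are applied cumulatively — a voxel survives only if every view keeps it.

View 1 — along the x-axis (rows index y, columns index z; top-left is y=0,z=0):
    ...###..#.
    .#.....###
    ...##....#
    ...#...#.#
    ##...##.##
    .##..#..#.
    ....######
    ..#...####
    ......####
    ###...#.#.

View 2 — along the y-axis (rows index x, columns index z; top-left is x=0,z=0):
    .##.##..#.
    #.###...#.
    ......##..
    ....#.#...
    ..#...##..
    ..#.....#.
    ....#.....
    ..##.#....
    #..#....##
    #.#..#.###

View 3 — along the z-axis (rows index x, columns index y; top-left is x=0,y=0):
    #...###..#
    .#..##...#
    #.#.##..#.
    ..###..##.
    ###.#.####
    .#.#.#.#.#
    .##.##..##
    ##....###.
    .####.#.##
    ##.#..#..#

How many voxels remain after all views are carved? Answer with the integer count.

83 voxels

start: 10×10×10 = 1000 voxels
[1] x-view keeps 44 columns → grid now 440
[2] y-view keeps 33 columns → grid now 145
[3] z-view keeps 55 columns → grid now 83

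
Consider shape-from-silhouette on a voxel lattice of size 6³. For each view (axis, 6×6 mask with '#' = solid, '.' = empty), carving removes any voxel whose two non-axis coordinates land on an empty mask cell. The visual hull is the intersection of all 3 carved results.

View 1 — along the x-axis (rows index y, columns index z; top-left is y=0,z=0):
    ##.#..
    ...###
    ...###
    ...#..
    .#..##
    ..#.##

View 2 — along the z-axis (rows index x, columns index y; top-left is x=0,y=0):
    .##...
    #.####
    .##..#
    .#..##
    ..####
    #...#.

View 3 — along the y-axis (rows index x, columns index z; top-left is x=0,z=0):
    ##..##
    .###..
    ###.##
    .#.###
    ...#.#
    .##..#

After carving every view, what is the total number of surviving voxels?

|visual hull| = 33

full grid |V| = 216
V1 x: intersect with YZ mask (16 set) -- 96 left
V2 z: intersect with XY mask (19 set) -- 53 left
V3 y: intersect with XZ mask (21 set) -- 33 left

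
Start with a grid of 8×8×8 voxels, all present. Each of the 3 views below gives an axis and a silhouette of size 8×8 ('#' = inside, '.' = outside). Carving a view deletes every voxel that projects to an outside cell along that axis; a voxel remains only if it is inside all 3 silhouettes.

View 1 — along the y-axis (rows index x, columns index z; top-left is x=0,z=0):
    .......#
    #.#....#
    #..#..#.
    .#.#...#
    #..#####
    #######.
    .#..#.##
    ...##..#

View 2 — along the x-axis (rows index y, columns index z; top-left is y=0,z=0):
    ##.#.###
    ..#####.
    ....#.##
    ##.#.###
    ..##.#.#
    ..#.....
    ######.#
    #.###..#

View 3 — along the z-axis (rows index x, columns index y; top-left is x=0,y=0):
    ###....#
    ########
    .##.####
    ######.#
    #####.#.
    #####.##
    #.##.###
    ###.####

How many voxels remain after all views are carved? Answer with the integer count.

start: 8×8×8 = 512 voxels
[1] y-view keeps 30 columns → grid now 240
[2] x-view keeps 37 columns → grid now 143
[3] z-view keeps 51 columns → grid now 121

121 voxels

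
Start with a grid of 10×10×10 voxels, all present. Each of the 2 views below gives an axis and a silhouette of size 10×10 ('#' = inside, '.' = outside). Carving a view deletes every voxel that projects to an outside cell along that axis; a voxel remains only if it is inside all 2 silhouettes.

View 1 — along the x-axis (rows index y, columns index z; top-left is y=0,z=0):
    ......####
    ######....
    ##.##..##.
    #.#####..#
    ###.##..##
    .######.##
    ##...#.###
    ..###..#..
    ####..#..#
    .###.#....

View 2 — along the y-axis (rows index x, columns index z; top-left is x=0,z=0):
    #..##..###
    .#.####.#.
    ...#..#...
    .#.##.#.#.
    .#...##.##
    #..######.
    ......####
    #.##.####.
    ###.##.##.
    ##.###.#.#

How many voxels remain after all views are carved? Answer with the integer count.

initial block: 10^3 = 1000
step 1: project along x, AND mask (58/100) → |grid| = 580
step 2: project along y, AND mask (56/100) → |grid| = 316

remaining voxels: 316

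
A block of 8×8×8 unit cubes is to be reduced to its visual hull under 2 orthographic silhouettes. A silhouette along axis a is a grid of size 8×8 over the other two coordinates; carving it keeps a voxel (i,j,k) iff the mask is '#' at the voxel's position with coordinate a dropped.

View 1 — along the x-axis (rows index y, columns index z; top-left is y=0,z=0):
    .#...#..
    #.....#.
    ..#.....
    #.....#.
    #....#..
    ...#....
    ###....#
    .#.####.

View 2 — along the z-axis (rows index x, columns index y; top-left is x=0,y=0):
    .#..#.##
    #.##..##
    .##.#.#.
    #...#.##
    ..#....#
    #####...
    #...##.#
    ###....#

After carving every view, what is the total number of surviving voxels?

full grid |V| = 512
  1. axis=0 (YZ plane), |mask|=19  ⇒  voxels=152
  2. axis=2 (XY plane), |mask|=32  ⇒  voxels=84

remaining voxels: 84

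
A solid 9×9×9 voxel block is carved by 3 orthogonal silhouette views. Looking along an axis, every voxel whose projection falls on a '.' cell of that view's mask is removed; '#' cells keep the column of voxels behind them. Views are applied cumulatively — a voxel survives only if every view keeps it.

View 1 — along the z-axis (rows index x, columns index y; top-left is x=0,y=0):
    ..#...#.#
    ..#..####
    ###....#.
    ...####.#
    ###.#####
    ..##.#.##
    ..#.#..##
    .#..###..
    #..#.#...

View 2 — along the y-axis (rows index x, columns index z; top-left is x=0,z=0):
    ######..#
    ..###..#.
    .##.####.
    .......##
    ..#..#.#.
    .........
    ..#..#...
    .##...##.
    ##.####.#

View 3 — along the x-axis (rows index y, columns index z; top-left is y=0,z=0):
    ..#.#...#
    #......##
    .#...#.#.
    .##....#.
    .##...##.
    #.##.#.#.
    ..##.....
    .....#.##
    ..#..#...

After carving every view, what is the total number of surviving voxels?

58 voxels

full grid |V| = 729
step 1: project along z, AND mask (41/81) → |grid| = 369
step 2: project along y, AND mask (35/81) → |grid| = 144
step 3: project along x, AND mask (28/81) → |grid| = 58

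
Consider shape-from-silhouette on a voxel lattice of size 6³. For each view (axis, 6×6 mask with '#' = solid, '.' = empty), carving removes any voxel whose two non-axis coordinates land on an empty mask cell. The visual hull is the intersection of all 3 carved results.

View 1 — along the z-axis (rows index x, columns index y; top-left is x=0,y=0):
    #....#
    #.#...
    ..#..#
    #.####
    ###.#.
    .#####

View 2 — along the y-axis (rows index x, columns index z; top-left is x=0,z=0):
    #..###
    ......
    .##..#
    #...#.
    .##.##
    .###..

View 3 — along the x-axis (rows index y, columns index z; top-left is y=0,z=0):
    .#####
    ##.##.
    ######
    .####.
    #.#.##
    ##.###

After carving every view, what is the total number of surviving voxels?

start: 6×6×6 = 216 voxels
V1 z: intersect with XY mask (20 set) -- 120 left
V2 y: intersect with XZ mask (16 set) -- 55 left
V3 x: intersect with YZ mask (28 set) -- 44 left

voxel count = 44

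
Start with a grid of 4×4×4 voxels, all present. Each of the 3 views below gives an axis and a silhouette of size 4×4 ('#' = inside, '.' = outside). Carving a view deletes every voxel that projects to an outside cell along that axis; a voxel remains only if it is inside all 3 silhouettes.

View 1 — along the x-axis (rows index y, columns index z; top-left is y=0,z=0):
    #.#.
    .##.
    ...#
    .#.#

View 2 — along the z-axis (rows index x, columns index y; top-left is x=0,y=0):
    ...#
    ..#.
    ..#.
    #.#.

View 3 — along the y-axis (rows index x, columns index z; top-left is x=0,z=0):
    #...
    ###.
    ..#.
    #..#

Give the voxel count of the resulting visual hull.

start: 4×4×4 = 64 voxels
  1. axis=0 (YZ plane), |mask|=7  ⇒  voxels=28
  2. axis=2 (XY plane), |mask|=5  ⇒  voxels=7
  3. axis=1 (XZ plane), |mask|=7  ⇒  voxels=2

remaining voxels: 2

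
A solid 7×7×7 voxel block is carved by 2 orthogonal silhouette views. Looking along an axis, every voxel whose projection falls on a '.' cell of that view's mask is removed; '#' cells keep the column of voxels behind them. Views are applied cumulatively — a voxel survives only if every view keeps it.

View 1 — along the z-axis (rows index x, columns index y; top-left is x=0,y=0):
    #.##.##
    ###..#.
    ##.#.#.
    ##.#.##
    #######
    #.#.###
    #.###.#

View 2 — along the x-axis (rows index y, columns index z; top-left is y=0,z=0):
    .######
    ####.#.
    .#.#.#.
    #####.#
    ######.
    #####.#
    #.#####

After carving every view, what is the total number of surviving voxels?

191 voxels

before carving: 343 voxels (7×7×7)
carve view 1 (along z, XY-mask fill 35/49): 245 voxels remain
carve view 2 (along x, YZ-mask fill 38/49): 191 voxels remain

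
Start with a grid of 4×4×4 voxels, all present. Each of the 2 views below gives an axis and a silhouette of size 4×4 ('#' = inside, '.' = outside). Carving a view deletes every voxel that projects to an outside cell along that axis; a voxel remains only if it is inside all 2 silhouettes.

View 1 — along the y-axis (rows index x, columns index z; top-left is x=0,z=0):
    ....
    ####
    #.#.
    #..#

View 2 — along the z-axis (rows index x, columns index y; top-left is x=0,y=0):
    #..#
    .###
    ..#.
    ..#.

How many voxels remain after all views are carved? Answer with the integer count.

start: 4×4×4 = 64 voxels
carve view 1 (along y, XZ-mask fill 8/16): 32 voxels remain
carve view 2 (along z, XY-mask fill 7/16): 16 voxels remain

|visual hull| = 16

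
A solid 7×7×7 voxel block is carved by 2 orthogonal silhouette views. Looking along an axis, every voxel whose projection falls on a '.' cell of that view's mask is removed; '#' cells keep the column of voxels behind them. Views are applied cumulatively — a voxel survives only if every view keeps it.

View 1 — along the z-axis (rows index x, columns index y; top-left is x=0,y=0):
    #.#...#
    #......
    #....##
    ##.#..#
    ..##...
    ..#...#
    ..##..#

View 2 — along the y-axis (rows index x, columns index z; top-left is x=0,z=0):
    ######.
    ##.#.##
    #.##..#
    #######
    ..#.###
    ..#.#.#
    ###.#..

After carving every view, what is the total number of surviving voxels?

initial block: 7^3 = 343
after view 1 [z-axis, 18 of 49 cells solid] → remaining = 126
after view 2 [y-axis, 33 of 49 cells solid] → remaining = 89

|visual hull| = 89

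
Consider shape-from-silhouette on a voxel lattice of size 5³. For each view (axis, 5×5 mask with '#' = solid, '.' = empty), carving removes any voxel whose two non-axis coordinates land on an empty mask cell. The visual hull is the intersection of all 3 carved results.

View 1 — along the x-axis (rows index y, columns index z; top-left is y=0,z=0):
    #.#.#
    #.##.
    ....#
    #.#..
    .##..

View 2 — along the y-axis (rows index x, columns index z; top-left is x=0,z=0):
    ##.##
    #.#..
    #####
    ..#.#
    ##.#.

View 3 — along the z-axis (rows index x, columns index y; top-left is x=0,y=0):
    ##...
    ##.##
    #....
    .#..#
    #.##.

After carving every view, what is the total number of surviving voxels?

remaining voxels: 18

start: 5×5×5 = 125 voxels
after view 1 [x-axis, 11 of 25 cells solid] → remaining = 55
after view 2 [y-axis, 16 of 25 cells solid] → remaining = 36
after view 3 [z-axis, 12 of 25 cells solid] → remaining = 18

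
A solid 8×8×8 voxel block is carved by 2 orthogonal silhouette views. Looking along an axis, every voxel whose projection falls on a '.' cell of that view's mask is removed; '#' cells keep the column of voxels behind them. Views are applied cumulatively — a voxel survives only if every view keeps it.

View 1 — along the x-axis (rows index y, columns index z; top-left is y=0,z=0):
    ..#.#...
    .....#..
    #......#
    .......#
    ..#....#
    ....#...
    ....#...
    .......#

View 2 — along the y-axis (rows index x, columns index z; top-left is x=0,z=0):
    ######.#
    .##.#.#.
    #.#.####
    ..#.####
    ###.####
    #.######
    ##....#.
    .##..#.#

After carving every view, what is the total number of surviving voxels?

full grid |V| = 512
  1. axis=0 (YZ plane), |mask|=11  ⇒  voxels=88
  2. axis=1 (XZ plane), |mask|=43  ⇒  voxels=67

voxel count = 67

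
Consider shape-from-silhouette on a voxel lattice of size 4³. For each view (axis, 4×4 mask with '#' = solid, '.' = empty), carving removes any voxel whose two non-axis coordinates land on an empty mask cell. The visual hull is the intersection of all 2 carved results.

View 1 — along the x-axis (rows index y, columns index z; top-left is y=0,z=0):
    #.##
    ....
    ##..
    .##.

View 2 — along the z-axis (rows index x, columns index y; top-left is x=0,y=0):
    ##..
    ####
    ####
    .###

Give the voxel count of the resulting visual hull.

full grid |V| = 64
[1] x-view keeps 7 columns → grid now 28
[2] z-view keeps 13 columns → grid now 21

voxel count = 21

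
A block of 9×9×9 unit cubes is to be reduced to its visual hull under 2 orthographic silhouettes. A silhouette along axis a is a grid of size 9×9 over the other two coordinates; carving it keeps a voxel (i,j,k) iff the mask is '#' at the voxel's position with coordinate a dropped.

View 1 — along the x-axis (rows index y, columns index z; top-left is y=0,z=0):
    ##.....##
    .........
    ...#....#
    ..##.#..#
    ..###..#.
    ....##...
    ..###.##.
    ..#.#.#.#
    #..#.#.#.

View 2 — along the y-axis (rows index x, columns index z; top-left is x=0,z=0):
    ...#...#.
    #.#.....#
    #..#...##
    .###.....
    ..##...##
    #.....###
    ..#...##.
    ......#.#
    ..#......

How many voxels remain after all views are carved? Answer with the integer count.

start: 9×9×9 = 729 voxels
[1] x-view keeps 29 columns → grid now 261
[2] y-view keeps 26 columns → grid now 93

|visual hull| = 93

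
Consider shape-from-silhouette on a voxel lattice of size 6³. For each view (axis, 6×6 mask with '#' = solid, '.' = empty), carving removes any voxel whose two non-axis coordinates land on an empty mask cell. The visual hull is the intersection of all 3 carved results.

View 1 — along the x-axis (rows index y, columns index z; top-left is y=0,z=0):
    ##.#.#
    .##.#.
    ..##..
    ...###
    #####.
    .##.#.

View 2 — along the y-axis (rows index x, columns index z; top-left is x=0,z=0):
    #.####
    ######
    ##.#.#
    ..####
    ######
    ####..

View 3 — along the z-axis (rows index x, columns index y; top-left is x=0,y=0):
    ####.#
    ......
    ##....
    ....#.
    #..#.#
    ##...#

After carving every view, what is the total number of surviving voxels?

37 voxels

start: 6×6×6 = 216 voxels
after view 1 [x-axis, 20 of 36 cells solid] → remaining = 120
after view 2 [y-axis, 29 of 36 cells solid] → remaining = 96
after view 3 [z-axis, 14 of 36 cells solid] → remaining = 37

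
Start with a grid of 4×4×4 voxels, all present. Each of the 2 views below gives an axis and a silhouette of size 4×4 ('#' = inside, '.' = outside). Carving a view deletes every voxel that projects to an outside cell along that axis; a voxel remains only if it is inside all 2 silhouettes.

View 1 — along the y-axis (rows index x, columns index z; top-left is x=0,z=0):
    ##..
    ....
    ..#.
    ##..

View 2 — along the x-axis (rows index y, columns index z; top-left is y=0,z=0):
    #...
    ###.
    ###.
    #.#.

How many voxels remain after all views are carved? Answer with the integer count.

full grid |V| = 64
step 1: project along y, AND mask (5/16) → |grid| = 20
step 2: project along x, AND mask (9/16) → |grid| = 15

15 voxels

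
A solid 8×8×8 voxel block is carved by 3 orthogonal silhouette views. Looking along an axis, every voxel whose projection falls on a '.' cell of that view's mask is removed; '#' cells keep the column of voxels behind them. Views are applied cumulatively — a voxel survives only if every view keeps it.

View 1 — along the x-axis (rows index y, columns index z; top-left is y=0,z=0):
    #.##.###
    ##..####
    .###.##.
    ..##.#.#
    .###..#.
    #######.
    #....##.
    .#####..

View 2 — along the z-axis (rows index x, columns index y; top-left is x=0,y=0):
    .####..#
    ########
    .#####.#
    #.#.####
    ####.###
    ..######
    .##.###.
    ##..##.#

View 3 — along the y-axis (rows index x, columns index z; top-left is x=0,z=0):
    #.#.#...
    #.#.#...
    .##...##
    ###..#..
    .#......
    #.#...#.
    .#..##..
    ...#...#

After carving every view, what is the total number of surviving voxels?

before carving: 512 voxels (8×8×8)
V1 x: intersect with YZ mask (40 set) -- 320 left
V2 z: intersect with XY mask (48 set) -- 242 left
V3 y: intersect with XZ mask (23 set) -- 84 left

84 voxels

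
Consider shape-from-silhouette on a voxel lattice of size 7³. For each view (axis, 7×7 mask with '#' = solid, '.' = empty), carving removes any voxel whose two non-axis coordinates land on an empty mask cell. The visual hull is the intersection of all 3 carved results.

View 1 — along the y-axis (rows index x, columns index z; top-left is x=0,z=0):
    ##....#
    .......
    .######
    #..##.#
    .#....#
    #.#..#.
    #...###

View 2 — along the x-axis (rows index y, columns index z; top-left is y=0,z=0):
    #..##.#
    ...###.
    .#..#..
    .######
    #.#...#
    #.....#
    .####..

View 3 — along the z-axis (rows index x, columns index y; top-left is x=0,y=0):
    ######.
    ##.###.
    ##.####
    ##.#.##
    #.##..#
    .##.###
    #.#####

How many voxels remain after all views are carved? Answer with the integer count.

|visual hull| = 63

initial block: 7^3 = 343
V1 y: intersect with XZ mask (22 set) -- 154 left
V2 x: intersect with YZ mask (24 set) -- 76 left
V3 z: intersect with XY mask (37 set) -- 63 left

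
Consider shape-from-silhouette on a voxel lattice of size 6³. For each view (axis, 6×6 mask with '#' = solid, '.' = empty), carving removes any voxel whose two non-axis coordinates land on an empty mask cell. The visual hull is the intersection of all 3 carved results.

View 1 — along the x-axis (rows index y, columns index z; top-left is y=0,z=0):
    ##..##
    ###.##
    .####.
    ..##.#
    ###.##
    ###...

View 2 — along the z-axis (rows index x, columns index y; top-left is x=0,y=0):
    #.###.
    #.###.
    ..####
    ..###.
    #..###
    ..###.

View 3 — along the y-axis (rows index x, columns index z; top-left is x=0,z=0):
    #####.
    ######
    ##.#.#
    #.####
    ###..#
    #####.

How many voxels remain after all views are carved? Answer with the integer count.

70 voxels

before carving: 216 voxels (6×6×6)
after view 1 [x-axis, 24 of 36 cells solid] → remaining = 144
after view 2 [z-axis, 22 of 36 cells solid] → remaining = 86
after view 3 [y-axis, 29 of 36 cells solid] → remaining = 70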